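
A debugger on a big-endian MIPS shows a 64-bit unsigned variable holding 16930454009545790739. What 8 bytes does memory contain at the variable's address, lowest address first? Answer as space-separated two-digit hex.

EA F5 0E 38 65 10 95 13

16930454009545790739 in hexadecimal, padded to 64 bits, is 0xEAF50E3865109513.
Split into bytes (most-significant first): EA F5 0E 38 65 10 95 13.
In big-endian order the high byte comes first in memory.
So the memory order matches the most-significant-first order: EA F5 0E 38 65 10 95 13.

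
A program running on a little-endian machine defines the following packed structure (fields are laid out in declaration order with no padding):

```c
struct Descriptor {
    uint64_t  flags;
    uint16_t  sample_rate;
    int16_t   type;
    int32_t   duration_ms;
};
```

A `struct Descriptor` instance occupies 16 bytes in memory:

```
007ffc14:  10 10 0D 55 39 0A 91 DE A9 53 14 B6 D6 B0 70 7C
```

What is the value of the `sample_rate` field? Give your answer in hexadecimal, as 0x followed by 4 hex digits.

`sample_rate` follows `flags` (8 bytes), so it starts at byte offset 8 and occupies 2 bytes.
Bytes at offsets 8..9: A9 53.
Little-endian stores the least-significant byte at the lowest address.
Reassemble most-significant byte first: 53 A9 → 0x53A9.

0x53A9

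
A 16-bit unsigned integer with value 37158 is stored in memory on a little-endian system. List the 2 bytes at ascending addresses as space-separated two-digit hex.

26 91

37158 in hexadecimal, padded to 16 bits, is 0x9126.
Split into bytes (most-significant first): 91 26.
Little-endian: lowest address holds the least-significant byte.
So at ascending addresses the bytes are 26 91.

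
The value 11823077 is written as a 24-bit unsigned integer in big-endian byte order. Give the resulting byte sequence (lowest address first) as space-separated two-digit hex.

11823077 in hexadecimal, padded to 24 bits, is 0xB467E5.
Split into bytes (most-significant first): B4 67 E5.
Big-endian stores the most-significant byte at the lowest address.
So the memory order matches the most-significant-first order: B4 67 E5.

B4 67 E5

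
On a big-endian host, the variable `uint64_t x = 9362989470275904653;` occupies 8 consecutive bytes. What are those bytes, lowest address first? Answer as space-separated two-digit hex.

9362989470275904653 in hexadecimal, padded to 64 bits, is 0x81F00550E384A48D.
Split into bytes (most-significant first): 81 F0 05 50 E3 84 A4 8D.
Big-endian: lowest address holds the most-significant byte.
So the memory order matches the most-significant-first order: 81 F0 05 50 E3 84 A4 8D.

81 F0 05 50 E3 84 A4 8D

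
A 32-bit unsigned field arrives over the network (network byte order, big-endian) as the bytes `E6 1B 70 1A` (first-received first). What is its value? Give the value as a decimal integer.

3860557850

Big-endian: lowest address holds the most-significant byte.
The bytes are already most-significant first: 0xE61B701A.
0xE61B701A = 3860557850.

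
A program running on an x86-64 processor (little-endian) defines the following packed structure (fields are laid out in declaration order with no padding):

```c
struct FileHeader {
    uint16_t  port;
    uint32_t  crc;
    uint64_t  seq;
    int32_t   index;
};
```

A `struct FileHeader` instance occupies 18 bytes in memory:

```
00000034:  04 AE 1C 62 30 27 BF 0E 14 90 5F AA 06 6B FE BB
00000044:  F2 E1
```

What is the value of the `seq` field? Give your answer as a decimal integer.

`seq` follows `port` (2 B), `crc` (4 B), so it starts at offset 2 + 4 = 6 and occupies 8 bytes.
Bytes at offsets 6..13: BF 0E 14 90 5F AA 06 6B.
Little-endian stores the least-significant byte at the lowest address.
Reassemble most-significant byte first: 6B 06 AA 5F 90 14 0E BF → 0x6B06AA5F90140EBF.
0x6B06AA5F90140EBF = 7712038739334401727.

7712038739334401727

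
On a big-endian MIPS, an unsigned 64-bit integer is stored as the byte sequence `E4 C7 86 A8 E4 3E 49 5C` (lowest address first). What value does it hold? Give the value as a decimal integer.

Big-endian: lowest address holds the most-significant byte.
The bytes are already most-significant first: 0xE4C786A8E43E495C.
0xE4C786A8E43E495C = 16485293020954904924.

16485293020954904924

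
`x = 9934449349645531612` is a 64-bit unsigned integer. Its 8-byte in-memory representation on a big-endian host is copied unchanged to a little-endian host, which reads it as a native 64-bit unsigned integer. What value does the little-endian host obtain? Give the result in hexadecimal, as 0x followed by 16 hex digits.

0xDC79BB6C0C41DE89

9934449349645531612 in 64-bit hexadecimal is 0x89DE410C6CBB79DC.
Stored big-endian, the bytes at ascending addresses are 89 DE 41 0C 6C BB 79 DC.
Read back as little-endian, the first byte is least significant, giving 0xDC79BB6C0C41DE89.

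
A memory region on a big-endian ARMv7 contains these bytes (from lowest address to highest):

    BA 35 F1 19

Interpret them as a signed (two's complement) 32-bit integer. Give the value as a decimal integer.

In big-endian order the high byte comes first in memory.
The bytes are already most-significant first: 0xBA35F119.
Top bit is set, so as a signed 32-bit value this is 0xBA35F119 − 2^32 = -1170869991.

-1170869991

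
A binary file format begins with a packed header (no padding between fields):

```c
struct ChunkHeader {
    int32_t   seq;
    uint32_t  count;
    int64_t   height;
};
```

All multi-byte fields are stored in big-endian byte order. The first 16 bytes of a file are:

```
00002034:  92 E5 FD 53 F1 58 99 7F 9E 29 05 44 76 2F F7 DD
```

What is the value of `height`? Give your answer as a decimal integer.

-7050097950073030691

`height` follows `seq` (4 B), `count` (4 B), so it starts at offset 4 + 4 = 8 and occupies 8 bytes.
Bytes at offsets 8..15: 9E 29 05 44 76 2F F7 DD.
Big-endian stores the most-significant byte at the lowest address.
The bytes are already most-significant first: 0x9E290544762FF7DD.
Top bit is set, so as a signed 64-bit value this is 0x9E290544762FF7DD − 2^64 = -7050097950073030691.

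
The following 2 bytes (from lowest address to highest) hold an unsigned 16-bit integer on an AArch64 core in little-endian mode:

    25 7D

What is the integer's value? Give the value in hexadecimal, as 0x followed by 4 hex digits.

0x7D25

Little-endian: lowest address holds the least-significant byte.
Reassemble most-significant byte first: 7D 25 → 0x7D25.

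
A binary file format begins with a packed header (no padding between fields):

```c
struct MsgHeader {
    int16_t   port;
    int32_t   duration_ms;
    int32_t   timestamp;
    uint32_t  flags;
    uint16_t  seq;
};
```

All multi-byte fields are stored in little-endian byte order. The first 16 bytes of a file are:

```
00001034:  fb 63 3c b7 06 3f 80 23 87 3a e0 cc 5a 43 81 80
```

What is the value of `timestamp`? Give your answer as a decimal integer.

`timestamp` follows `port` (2 B), `duration_ms` (4 B), so it starts at offset 2 + 4 = 6 and occupies 4 bytes.
Bytes at offsets 6..9: 80 23 87 3A.
Little-endian: lowest address holds the least-significant byte.
Reassemble most-significant byte first: 3A 87 23 80 → 0x3A872380.
0x3A872380 = 981934976.

981934976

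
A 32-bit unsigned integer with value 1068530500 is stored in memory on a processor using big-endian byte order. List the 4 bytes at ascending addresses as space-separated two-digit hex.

3F B0 7B 44

1068530500 in hexadecimal, padded to 32 bits, is 0x3FB07B44.
Split into bytes (most-significant first): 3F B0 7B 44.
Big-endian stores the most-significant byte at the lowest address.
So the memory order matches the most-significant-first order: 3F B0 7B 44.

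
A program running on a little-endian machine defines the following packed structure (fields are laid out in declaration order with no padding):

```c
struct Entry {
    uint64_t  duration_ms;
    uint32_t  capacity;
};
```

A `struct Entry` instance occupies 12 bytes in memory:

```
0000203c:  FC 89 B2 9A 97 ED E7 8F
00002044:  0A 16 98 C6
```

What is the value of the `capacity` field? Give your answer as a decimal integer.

3331855882

`capacity` follows `duration_ms` (8 bytes), so it starts at byte offset 8 and occupies 4 bytes.
Bytes at offsets 8..11: 0A 16 98 C6.
Little-endian stores the least-significant byte at the lowest address.
Reassemble most-significant byte first: C6 98 16 0A → 0xC698160A.
0xC698160A = 3331855882.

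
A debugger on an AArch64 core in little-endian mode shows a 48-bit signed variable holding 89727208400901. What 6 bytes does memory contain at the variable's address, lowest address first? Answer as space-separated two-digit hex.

89727208400901 in hexadecimal, padded to 48 bits, is 0x519B3E622805.
Split into bytes (most-significant first): 51 9B 3E 62 28 05.
Little-endian stores the least-significant byte at the lowest address.
So at ascending addresses the bytes are 05 28 62 3E 9B 51.

05 28 62 3E 9B 51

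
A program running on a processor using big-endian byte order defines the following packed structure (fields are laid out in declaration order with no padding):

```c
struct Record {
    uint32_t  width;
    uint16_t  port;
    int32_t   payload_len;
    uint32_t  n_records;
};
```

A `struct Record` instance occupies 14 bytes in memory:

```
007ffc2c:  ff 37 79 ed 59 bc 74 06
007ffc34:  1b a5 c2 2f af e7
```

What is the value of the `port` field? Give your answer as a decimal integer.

22972

`port` follows `width` (4 bytes), so it starts at byte offset 4 and occupies 2 bytes.
Bytes at offsets 4..5: 59 BC.
Big-endian stores the most-significant byte at the lowest address.
The bytes are already most-significant first: 0x59BC.
0x59BC = 22972.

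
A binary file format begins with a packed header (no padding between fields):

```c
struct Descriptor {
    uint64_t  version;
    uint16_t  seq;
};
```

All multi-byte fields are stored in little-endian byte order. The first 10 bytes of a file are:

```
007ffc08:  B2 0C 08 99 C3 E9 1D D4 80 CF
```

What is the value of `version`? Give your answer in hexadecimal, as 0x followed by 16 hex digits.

`version` is the first field, at byte offset 0, occupying 8 bytes.
Bytes at offsets 0..7: B2 0C 08 99 C3 E9 1D D4.
Little-endian: lowest address holds the least-significant byte.
Reassemble most-significant byte first: D4 1D E9 C3 99 08 0C B2 → 0xD41DE9C399080CB2.

0xD41DE9C399080CB2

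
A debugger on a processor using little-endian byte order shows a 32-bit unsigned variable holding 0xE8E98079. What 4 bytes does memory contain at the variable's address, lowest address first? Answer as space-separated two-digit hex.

Split into bytes (most-significant first): E8 E9 80 79.
In little-endian order the low byte comes first in memory.
So at ascending addresses the bytes are 79 80 E9 E8.

79 80 E9 E8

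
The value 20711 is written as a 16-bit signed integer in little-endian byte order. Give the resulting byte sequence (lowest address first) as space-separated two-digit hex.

20711 in hexadecimal, padded to 16 bits, is 0x50E7.
Split into bytes (most-significant first): 50 E7.
Little-endian stores the least-significant byte at the lowest address.
So at ascending addresses the bytes are E7 50.

E7 50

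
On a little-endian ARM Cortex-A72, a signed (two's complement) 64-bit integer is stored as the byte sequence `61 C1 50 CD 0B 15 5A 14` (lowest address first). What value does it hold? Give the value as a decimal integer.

1466507769095962977

In little-endian order the low byte comes first in memory.
Reassemble most-significant byte first: 14 5A 15 0B CD 50 C1 61 → 0x145A150BCD50C161.
0x145A150BCD50C161 = 1466507769095962977.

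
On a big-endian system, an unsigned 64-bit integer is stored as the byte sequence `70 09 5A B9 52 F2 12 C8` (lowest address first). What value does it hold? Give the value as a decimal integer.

Big-endian stores the most-significant byte at the lowest address.
The bytes are already most-significant first: 0x70095AB952F212C8.
0x70095AB952F212C8 = 8073083559045370568.

8073083559045370568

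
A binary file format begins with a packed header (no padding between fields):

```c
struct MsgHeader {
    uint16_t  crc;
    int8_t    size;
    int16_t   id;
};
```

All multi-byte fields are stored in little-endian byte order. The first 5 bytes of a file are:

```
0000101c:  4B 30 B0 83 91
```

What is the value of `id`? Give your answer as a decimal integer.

-28285

`id` follows `crc` (2 B), `size` (1 B), so it starts at offset 2 + 1 = 3 and occupies 2 bytes.
Bytes at offsets 3..4: 83 91.
Little-endian: lowest address holds the least-significant byte.
Reassemble most-significant byte first: 91 83 → 0x9183.
Top bit is set, so as a signed 16-bit value this is 0x9183 − 2^16 = -28285.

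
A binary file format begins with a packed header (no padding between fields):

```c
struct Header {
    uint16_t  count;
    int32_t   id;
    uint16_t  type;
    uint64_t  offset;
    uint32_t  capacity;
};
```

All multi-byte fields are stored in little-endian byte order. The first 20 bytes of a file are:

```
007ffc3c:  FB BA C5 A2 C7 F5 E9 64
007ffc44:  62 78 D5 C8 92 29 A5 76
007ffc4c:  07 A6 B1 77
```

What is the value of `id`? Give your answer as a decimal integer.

-171466043

`id` follows `count` (2 bytes), so it starts at byte offset 2 and occupies 4 bytes.
Bytes at offsets 2..5: C5 A2 C7 F5.
Little-endian: lowest address holds the least-significant byte.
Reassemble most-significant byte first: F5 C7 A2 C5 → 0xF5C7A2C5.
Top bit is set, so as a signed 32-bit value this is 0xF5C7A2C5 − 2^32 = -171466043.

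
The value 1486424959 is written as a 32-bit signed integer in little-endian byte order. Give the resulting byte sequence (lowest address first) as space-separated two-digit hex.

1486424959 in hexadecimal, padded to 32 bits, is 0x58990B7F.
Split into bytes (most-significant first): 58 99 0B 7F.
Little-endian stores the least-significant byte at the lowest address.
So at ascending addresses the bytes are 7F 0B 99 58.

7F 0B 99 58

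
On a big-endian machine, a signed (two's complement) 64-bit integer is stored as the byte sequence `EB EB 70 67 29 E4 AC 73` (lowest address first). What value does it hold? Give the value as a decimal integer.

-1446939266882687885

In big-endian order the high byte comes first in memory.
The bytes are already most-significant first: 0xEBEB706729E4AC73.
Top bit is set, so as a signed 64-bit value this is 0xEBEB706729E4AC73 − 2^64 = -1446939266882687885.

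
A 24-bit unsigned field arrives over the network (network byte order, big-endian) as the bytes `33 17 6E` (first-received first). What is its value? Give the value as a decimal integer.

Big-endian stores the most-significant byte at the lowest address.
The bytes are already most-significant first: 0x33176E.
0x33176E = 3348334.

3348334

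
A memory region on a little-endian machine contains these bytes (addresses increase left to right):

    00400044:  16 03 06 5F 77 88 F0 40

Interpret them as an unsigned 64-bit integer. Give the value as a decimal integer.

Little-endian stores the least-significant byte at the lowest address.
Reassemble most-significant byte first: 40 F0 88 77 5F 06 03 16 → 0x40F088775F060316.
0x40F088775F060316 = 4679390059114660630.

4679390059114660630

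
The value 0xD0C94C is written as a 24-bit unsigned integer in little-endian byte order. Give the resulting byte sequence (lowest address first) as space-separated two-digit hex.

4C C9 D0

Split into bytes (most-significant first): D0 C9 4C.
Little-endian: lowest address holds the least-significant byte.
So at ascending addresses the bytes are 4C C9 D0.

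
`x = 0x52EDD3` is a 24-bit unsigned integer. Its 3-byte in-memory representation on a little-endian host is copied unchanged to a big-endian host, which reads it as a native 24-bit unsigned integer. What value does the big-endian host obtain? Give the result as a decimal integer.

13888850

Stored little-endian, the bytes at ascending addresses are D3 ED 52.
Read back as big-endian, the last byte is least significant, giving 0xD3ED52.
0xD3ED52 = 13888850.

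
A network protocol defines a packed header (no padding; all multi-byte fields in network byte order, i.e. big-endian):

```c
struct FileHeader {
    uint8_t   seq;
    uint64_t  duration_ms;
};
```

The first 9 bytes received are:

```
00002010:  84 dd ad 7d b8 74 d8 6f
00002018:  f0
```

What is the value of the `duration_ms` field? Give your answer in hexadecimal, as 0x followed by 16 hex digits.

`duration_ms` follows `seq` (1 byte), so it starts at byte offset 1 and occupies 8 bytes.
Bytes at offsets 1..8: DD AD 7D B8 74 D8 6F F0.
Big-endian: lowest address holds the most-significant byte.
The bytes are already most-significant first: 0xDDAD7DB874D86FF0.

0xDDAD7DB874D86FF0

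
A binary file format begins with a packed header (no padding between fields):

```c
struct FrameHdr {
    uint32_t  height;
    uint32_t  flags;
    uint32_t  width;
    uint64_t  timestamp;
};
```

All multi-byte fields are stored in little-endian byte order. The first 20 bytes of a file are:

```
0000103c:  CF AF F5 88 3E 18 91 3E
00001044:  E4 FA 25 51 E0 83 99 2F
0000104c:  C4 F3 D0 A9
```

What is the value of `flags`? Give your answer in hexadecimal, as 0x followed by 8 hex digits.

0x3E91183E

`flags` follows `height` (4 bytes), so it starts at byte offset 4 and occupies 4 bytes.
Bytes at offsets 4..7: 3E 18 91 3E.
In little-endian order the low byte comes first in memory.
Reassemble most-significant byte first: 3E 91 18 3E → 0x3E91183E.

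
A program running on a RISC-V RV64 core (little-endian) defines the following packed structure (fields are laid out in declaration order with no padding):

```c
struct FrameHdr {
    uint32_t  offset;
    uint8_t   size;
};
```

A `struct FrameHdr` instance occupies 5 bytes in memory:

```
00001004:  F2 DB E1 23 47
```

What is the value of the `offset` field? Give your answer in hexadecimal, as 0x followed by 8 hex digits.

0x23E1DBF2

`offset` is the first field, at byte offset 0, occupying 4 bytes.
Bytes at offsets 0..3: F2 DB E1 23.
In little-endian order the low byte comes first in memory.
Reassemble most-significant byte first: 23 E1 DB F2 → 0x23E1DBF2.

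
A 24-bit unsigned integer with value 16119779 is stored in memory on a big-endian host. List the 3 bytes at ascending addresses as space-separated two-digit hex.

F5 F7 E3

16119779 in hexadecimal, padded to 24 bits, is 0xF5F7E3.
Split into bytes (most-significant first): F5 F7 E3.
In big-endian order the high byte comes first in memory.
So the memory order matches the most-significant-first order: F5 F7 E3.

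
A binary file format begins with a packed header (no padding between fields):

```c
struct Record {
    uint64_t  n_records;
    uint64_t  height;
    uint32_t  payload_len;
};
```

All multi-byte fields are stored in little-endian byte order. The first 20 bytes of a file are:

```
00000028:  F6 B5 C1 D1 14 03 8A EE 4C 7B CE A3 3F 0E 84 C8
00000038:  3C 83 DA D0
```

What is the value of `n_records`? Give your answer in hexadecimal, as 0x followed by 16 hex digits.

`n_records` is the first field, at byte offset 0, occupying 8 bytes.
Bytes at offsets 0..7: F6 B5 C1 D1 14 03 8A EE.
Little-endian: lowest address holds the least-significant byte.
Reassemble most-significant byte first: EE 8A 03 14 D1 C1 B5 F6 → 0xEE8A0314D1C1B5F6.

0xEE8A0314D1C1B5F6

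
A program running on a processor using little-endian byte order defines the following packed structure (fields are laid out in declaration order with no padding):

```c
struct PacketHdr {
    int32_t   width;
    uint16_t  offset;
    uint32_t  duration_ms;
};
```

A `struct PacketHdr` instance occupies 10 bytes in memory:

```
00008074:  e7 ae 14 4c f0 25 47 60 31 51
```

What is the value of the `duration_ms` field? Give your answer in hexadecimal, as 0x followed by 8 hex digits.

0x51316047

`duration_ms` follows `width` (4 B), `offset` (2 B), so it starts at offset 4 + 2 = 6 and occupies 4 bytes.
Bytes at offsets 6..9: 47 60 31 51.
In little-endian order the low byte comes first in memory.
Reassemble most-significant byte first: 51 31 60 47 → 0x51316047.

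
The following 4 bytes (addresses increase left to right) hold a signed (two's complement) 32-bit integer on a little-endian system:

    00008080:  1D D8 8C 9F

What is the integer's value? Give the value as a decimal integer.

-1618159587

Little-endian: lowest address holds the least-significant byte.
Reassemble most-significant byte first: 9F 8C D8 1D → 0x9F8CD81D.
Top bit is set, so as a signed 32-bit value this is 0x9F8CD81D − 2^32 = -1618159587.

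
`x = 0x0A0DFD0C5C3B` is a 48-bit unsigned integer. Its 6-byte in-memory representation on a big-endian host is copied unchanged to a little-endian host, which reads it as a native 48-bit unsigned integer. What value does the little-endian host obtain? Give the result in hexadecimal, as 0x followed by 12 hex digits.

Stored big-endian, the bytes at ascending addresses are 0A 0D FD 0C 5C 3B.
Read back as little-endian, the first byte is least significant, giving 0x3B5C0CFD0D0A.

0x3B5C0CFD0D0A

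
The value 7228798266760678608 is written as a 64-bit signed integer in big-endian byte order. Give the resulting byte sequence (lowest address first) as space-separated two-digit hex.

7228798266760678608 in hexadecimal, padded to 64 bits, is 0x6451D9B94B3ACCD0.
Split into bytes (most-significant first): 64 51 D9 B9 4B 3A CC D0.
Big-endian stores the most-significant byte at the lowest address.
So the memory order matches the most-significant-first order: 64 51 D9 B9 4B 3A CC D0.

64 51 D9 B9 4B 3A CC D0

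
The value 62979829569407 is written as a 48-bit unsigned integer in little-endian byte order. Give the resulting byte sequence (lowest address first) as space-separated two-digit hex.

7F 97 5E A2 47 39

62979829569407 in hexadecimal, padded to 48 bits, is 0x3947A25E977F.
Split into bytes (most-significant first): 39 47 A2 5E 97 7F.
Little-endian stores the least-significant byte at the lowest address.
So at ascending addresses the bytes are 7F 97 5E A2 47 39.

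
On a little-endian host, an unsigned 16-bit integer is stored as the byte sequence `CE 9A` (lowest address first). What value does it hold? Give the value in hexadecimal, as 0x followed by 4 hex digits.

Little-endian: lowest address holds the least-significant byte.
Reassemble most-significant byte first: 9A CE → 0x9ACE.

0x9ACE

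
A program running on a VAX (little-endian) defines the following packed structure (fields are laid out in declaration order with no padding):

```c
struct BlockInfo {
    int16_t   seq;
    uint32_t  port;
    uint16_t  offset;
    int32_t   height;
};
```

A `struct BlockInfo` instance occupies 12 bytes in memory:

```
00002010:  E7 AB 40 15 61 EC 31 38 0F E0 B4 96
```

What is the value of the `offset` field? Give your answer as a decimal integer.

14385

`offset` follows `seq` (2 B), `port` (4 B), so it starts at offset 2 + 4 = 6 and occupies 2 bytes.
Bytes at offsets 6..7: 31 38.
In little-endian order the low byte comes first in memory.
Reassemble most-significant byte first: 38 31 → 0x3831.
0x3831 = 14385.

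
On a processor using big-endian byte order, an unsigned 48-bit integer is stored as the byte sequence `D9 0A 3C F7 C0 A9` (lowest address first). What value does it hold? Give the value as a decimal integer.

Big-endian: lowest address holds the most-significant byte.
The bytes are already most-significant first: 0xD90A3CF7C0A9.
0xD90A3CF7C0A9 = 238637995770025.

238637995770025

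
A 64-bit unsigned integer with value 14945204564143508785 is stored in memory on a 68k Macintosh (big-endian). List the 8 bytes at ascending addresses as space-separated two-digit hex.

14945204564143508785 in hexadecimal, padded to 64 bits, is 0xCF68085E35520D31.
Split into bytes (most-significant first): CF 68 08 5E 35 52 0D 31.
In big-endian order the high byte comes first in memory.
So the memory order matches the most-significant-first order: CF 68 08 5E 35 52 0D 31.

CF 68 08 5E 35 52 0D 31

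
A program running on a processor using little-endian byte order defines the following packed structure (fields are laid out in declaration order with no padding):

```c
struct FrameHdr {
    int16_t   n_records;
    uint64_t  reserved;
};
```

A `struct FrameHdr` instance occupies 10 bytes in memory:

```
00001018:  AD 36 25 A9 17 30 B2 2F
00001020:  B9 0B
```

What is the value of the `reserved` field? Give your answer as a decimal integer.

`reserved` follows `n_records` (2 bytes), so it starts at byte offset 2 and occupies 8 bytes.
Bytes at offsets 2..9: 25 A9 17 30 B2 2F B9 0B.
Little-endian stores the least-significant byte at the lowest address.
Reassemble most-significant byte first: 0B B9 2F B2 30 17 A9 25 → 0x0BB92FB23017A925.
0x0BB92FB23017A925 = 844758847466219813.

844758847466219813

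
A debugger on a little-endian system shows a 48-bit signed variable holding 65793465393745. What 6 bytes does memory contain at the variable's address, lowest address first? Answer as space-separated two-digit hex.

51 22 22 BC D6 3B

65793465393745 in hexadecimal, padded to 48 bits, is 0x3BD6BC222251.
Split into bytes (most-significant first): 3B D6 BC 22 22 51.
Little-endian stores the least-significant byte at the lowest address.
So at ascending addresses the bytes are 51 22 22 BC D6 3B.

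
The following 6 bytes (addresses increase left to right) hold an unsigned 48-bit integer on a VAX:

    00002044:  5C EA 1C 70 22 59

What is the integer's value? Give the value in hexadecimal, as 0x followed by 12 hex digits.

In little-endian order the low byte comes first in memory.
Reassemble most-significant byte first: 59 22 70 1C EA 5C → 0x5922701CEA5C.

0x5922701CEA5C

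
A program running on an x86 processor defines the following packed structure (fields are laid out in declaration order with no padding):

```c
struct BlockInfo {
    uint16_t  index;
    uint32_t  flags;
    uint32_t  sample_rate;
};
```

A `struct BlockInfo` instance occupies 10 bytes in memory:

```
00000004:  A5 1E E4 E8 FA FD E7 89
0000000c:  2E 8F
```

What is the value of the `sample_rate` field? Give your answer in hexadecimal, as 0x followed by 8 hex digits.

`sample_rate` follows `index` (2 B), `flags` (4 B), so it starts at offset 2 + 4 = 6 and occupies 4 bytes.
Bytes at offsets 6..9: E7 89 2E 8F.
Little-endian stores the least-significant byte at the lowest address.
Reassemble most-significant byte first: 8F 2E 89 E7 → 0x8F2E89E7.

0x8F2E89E7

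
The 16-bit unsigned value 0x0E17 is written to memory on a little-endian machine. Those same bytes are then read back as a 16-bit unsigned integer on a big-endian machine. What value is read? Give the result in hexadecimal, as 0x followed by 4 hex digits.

0x170E

Stored little-endian, the bytes at ascending addresses are 17 0E.
Read back as big-endian, the last byte is least significant, giving 0x170E.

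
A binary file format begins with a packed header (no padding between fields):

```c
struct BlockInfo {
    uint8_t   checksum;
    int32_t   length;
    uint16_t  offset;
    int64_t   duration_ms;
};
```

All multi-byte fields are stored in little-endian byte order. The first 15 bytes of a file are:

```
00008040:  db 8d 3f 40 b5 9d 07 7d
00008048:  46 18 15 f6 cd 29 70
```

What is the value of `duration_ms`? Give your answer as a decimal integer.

`duration_ms` follows `checksum` (1 B), `length` (4 B), `offset` (2 B), so it starts at offset 1 + 4 + 2 = 7 and occupies 8 bytes.
Bytes at offsets 7..14: 7D 46 18 15 F6 CD 29 70.
Little-endian: lowest address holds the least-significant byte.
Reassemble most-significant byte first: 70 29 CD F6 15 18 46 7D → 0x7029CDF61518467D.
0x7029CDF61518467D = 8082217463092627069.

8082217463092627069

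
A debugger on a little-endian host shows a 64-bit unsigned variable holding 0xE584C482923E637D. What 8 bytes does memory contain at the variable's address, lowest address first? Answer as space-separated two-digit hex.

7D 63 3E 92 82 C4 84 E5

Split into bytes (most-significant first): E5 84 C4 82 92 3E 63 7D.
Little-endian: lowest address holds the least-significant byte.
So at ascending addresses the bytes are 7D 63 3E 92 82 C4 84 E5.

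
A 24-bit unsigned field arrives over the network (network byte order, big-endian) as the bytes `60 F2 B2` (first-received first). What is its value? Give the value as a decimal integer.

6353586

In big-endian order the high byte comes first in memory.
The bytes are already most-significant first: 0x60F2B2.
0x60F2B2 = 6353586.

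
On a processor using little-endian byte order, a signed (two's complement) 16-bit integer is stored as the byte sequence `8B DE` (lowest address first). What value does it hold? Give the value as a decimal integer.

In little-endian order the low byte comes first in memory.
Reassemble most-significant byte first: DE 8B → 0xDE8B.
Top bit is set, so as a signed 16-bit value this is 0xDE8B − 2^16 = -8565.

-8565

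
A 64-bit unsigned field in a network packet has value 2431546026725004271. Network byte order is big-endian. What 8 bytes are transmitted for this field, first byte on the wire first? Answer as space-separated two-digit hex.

21 BE 96 3A 79 F4 D3 EF

2431546026725004271 in hexadecimal, padded to 64 bits, is 0x21BE963A79F4D3EF.
Split into bytes (most-significant first): 21 BE 96 3A 79 F4 D3 EF.
In big-endian order the high byte comes first in memory.
So the memory order matches the most-significant-first order: 21 BE 96 3A 79 F4 D3 EF.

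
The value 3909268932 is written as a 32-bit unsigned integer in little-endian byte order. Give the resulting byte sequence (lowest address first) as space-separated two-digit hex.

3909268932 in hexadecimal, padded to 32 bits, is 0xE902B5C4.
Split into bytes (most-significant first): E9 02 B5 C4.
Little-endian stores the least-significant byte at the lowest address.
So at ascending addresses the bytes are C4 B5 02 E9.

C4 B5 02 E9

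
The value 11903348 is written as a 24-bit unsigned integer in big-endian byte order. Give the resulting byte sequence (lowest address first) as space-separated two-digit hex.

B5 A1 74

11903348 in hexadecimal, padded to 24 bits, is 0xB5A174.
Split into bytes (most-significant first): B5 A1 74.
Big-endian stores the most-significant byte at the lowest address.
So the memory order matches the most-significant-first order: B5 A1 74.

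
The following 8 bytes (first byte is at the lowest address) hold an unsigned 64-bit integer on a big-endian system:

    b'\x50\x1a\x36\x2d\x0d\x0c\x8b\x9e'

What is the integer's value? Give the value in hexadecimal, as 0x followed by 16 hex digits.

Big-endian: lowest address holds the most-significant byte.
The bytes are already most-significant first: 0x501A362D0D0C8B9E.

0x501A362D0D0C8B9E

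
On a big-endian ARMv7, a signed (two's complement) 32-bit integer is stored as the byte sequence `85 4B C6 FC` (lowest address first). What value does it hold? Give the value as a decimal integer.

Big-endian: lowest address holds the most-significant byte.
The bytes are already most-significant first: 0x854BC6FC.
Top bit is set, so as a signed 32-bit value this is 0x854BC6FC − 2^32 = -2058631428.

-2058631428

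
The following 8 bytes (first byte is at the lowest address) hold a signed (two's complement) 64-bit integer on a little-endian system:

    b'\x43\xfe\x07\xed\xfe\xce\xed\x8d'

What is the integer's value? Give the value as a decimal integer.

Little-endian stores the least-significant byte at the lowest address.
Reassemble most-significant byte first: 8D ED CE FE ED 07 FE 43 → 0x8DEDCEFEED07FE43.
Top bit is set, so as a signed 64-bit value this is 0x8DEDCEFEED07FE43 − 2^64 = -8219686150587548093.

-8219686150587548093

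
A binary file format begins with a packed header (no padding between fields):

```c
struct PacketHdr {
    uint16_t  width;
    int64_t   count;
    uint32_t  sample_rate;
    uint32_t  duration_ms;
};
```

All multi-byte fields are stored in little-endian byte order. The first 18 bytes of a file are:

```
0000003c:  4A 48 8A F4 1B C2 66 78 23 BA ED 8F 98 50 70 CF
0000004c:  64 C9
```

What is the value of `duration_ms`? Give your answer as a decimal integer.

`duration_ms` follows `width` (2 B), `count` (8 B), `sample_rate` (4 B), so it starts at offset 2 + 8 + 4 = 14 and occupies 4 bytes.
Bytes at offsets 14..17: 70 CF 64 C9.
In little-endian order the low byte comes first in memory.
Reassemble most-significant byte first: C9 64 CF 70 → 0xC964CF70.
0xC964CF70 = 3378827120.

3378827120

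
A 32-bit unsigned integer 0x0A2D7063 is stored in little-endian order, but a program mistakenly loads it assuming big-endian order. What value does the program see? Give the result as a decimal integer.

1668295946

Stored little-endian, the bytes at ascending addresses are 63 70 2D 0A.
Read back as big-endian, the last byte is least significant, giving 0x63702D0A.
0x63702D0A = 1668295946.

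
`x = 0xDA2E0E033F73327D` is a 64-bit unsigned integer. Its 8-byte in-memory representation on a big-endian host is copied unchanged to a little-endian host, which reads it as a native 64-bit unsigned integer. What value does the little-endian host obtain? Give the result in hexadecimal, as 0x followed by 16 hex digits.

Stored big-endian, the bytes at ascending addresses are DA 2E 0E 03 3F 73 32 7D.
Read back as little-endian, the first byte is least significant, giving 0x7D32733F030E2EDA.

0x7D32733F030E2EDA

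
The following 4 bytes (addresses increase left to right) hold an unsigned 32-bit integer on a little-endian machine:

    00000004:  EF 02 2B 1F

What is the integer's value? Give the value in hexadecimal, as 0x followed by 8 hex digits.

Little-endian stores the least-significant byte at the lowest address.
Reassemble most-significant byte first: 1F 2B 02 EF → 0x1F2B02EF.

0x1F2B02EF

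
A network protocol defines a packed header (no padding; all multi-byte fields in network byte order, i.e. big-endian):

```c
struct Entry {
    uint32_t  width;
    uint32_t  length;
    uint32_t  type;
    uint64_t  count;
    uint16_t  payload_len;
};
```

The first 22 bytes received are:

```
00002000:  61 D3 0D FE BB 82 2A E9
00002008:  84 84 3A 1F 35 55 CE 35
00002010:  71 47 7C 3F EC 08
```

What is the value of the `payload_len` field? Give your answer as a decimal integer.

60424

`payload_len` follows `width` (4 B), `length` (4 B), `type` (4 B), `count` (8 B), so it starts at offset 4 + 4 + 4 + 8 = 20 and occupies 2 bytes.
Bytes at offsets 20..21: EC 08.
In big-endian order the high byte comes first in memory.
The bytes are already most-significant first: 0xEC08.
0xEC08 = 60424.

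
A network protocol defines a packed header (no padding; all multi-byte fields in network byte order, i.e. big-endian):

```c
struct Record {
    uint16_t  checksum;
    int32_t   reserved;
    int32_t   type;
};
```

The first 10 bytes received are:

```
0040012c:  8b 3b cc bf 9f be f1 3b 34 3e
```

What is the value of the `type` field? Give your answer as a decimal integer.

`type` follows `checksum` (2 B), `reserved` (4 B), so it starts at offset 2 + 4 = 6 and occupies 4 bytes.
Bytes at offsets 6..9: F1 3B 34 3E.
In big-endian order the high byte comes first in memory.
The bytes are already most-significant first: 0xF13B343E.
Top bit is set, so as a signed 32-bit value this is 0xF13B343E − 2^32 = -247778242.

-247778242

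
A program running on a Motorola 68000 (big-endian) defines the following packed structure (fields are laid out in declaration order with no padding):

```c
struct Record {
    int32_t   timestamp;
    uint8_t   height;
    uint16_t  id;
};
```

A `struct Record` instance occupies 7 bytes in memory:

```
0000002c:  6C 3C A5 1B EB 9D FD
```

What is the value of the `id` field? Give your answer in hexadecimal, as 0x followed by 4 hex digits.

0x9DFD

`id` follows `timestamp` (4 B), `height` (1 B), so it starts at offset 4 + 1 = 5 and occupies 2 bytes.
Bytes at offsets 5..6: 9D FD.
Big-endian stores the most-significant byte at the lowest address.
The bytes are already most-significant first: 0x9DFD.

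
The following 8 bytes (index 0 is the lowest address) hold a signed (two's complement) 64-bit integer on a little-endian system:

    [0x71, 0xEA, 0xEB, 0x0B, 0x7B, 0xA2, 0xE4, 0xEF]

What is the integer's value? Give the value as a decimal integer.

In little-endian order the low byte comes first in memory.
Reassemble most-significant byte first: EF E4 A2 7B 0B EB EA 71 → 0xEFE4A27B0BEBEA71.
Top bit is set, so as a signed 64-bit value this is 0xEFE4A27B0BEBEA71 − 2^64 = -1160624154590057871.

-1160624154590057871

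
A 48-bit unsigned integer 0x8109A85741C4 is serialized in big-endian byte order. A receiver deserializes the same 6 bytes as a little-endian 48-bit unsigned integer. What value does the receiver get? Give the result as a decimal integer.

Stored big-endian, the bytes at ascending addresses are 81 09 A8 57 41 C4.
Read back as little-endian, the first byte is least significant, giving 0xC44157A80981.
0xC44157A80981 = 215784922548609.

215784922548609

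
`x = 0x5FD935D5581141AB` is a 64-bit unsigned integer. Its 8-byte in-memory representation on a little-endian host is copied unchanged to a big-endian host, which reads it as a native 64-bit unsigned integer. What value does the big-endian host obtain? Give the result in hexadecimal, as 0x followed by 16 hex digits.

0xAB411158D535D95F

Stored little-endian, the bytes at ascending addresses are AB 41 11 58 D5 35 D9 5F.
Read back as big-endian, the last byte is least significant, giving 0xAB411158D535D95F.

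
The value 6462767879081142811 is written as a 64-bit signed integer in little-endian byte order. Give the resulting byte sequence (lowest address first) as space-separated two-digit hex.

6462767879081142811 in hexadecimal, padded to 64 bits, is 0x59B05D25126FAA1B.
Split into bytes (most-significant first): 59 B0 5D 25 12 6F AA 1B.
Little-endian stores the least-significant byte at the lowest address.
So at ascending addresses the bytes are 1B AA 6F 12 25 5D B0 59.

1B AA 6F 12 25 5D B0 59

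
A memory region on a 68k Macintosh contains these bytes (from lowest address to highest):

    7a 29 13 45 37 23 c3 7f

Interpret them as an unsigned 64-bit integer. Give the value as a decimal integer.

8802588134671106943

In big-endian order the high byte comes first in memory.
The bytes are already most-significant first: 0x7A2913453723C37F.
0x7A2913453723C37F = 8802588134671106943.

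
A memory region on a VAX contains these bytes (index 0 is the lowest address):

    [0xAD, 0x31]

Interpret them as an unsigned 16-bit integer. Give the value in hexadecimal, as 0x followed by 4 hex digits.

0x31AD

Little-endian stores the least-significant byte at the lowest address.
Reassemble most-significant byte first: 31 AD → 0x31AD.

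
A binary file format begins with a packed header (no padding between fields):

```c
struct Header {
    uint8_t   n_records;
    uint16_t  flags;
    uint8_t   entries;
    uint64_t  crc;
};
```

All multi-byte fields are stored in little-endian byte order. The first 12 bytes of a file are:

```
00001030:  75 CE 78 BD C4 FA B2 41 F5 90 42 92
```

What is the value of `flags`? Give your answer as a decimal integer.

30926

`flags` follows `n_records` (1 byte), so it starts at byte offset 1 and occupies 2 bytes.
Bytes at offsets 1..2: CE 78.
Little-endian stores the least-significant byte at the lowest address.
Reassemble most-significant byte first: 78 CE → 0x78CE.
0x78CE = 30926.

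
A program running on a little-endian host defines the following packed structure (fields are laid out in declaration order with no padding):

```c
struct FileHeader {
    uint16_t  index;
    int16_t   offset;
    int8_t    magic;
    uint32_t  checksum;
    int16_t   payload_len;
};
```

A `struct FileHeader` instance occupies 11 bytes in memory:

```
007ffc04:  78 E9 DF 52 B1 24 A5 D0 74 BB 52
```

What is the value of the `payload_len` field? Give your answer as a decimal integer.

21179

`payload_len` follows `index` (2 B), `offset` (2 B), `magic` (1 B), `checksum` (4 B), so it starts at offset 2 + 2 + 1 + 4 = 9 and occupies 2 bytes.
Bytes at offsets 9..10: BB 52.
In little-endian order the low byte comes first in memory.
Reassemble most-significant byte first: 52 BB → 0x52BB.
0x52BB = 21179.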